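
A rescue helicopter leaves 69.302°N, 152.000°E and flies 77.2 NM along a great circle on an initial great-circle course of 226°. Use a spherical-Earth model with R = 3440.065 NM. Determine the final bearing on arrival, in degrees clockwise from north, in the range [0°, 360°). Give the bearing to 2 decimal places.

δ = 77.2/3440.065 = 0.022441 rad (1.2858°).
Converting: φ₁ = 1.209548 rad, θ = 3.944444 rad.
Destination latitude: φ₂ = arcsin( sin φ₁ cos δ + cos φ₁ sin δ cos θ ) = arcsin(0.929711) = 68.390°.
For the longitude increment, Δλ = atan2( sin θ sin δ cos φ₁, cos δ − sin φ₁ sin φ₂ ) = atan2(-0.005705, 0.130044) = -2.512°.
λ₂ = λ₁ + Δλ = 149.488°.
The forward bearing on arrival equals the back-azimuth from the destination plus 180°.
Back-azimuth from P₂ (68.39°, 149.49°) to P₁ (69.30°, 152.00°), with Δλ' = λ₁ − λ₂ = 2.51°: atan2( sin Δλ' cos φ₁ , cos φ₂ sin φ₁ − sin φ₂ cos φ₁ cos Δλ' ) = 43.66°.
Final bearing = (43.66° + 180°) mod 360° = 223.66°.

final bearing 223.66°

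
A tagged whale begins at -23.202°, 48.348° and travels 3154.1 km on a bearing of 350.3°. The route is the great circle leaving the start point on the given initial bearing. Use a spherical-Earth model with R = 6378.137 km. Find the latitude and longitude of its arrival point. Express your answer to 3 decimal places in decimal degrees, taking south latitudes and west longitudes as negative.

The arc subtends δ = 3154.1/6378.137 = 0.494517 rad at the centre.
With φ₁ = -23.202° = -0.404951 rad and θ = 350.3° = 6.113888 rad:
Applying the spherical law of cosines for sides, sin φ₂ = sin φ₁ cos δ + cos φ₁ sin δ cos θ = 0.083210, so φ₂ = 4.773°.
Then Δλ = atan2(-0.073499, 0.912980) = -0.080331 rad, from sin θ sin δ cos φ₁ over cos δ − sin φ₁ sin φ₂.
λ₂ = 48.348° + -4.603° = 43.745°.

latitude 4.773°, longitude 43.745°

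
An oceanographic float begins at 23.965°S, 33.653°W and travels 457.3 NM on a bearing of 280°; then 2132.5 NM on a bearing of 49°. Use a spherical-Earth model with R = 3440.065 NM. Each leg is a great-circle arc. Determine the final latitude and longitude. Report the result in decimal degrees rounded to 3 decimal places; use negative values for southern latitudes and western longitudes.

Apply the spherical direct solution leg by leg, carrying full precision between legs.
Leg 1: from (-23.965°, -33.653°), δ = 457.3/3440.065 = 0.132934 rad, θ = 280° → φ = -22.431°, λ = -41.771°.
Leg 2: from (-22.431°, -41.771°), δ = 2132.5/3440.065 = 0.619901 rad, θ = 49° → φ = 2.392°, λ = -15.741°.

latitude 2.392°, longitude -15.741°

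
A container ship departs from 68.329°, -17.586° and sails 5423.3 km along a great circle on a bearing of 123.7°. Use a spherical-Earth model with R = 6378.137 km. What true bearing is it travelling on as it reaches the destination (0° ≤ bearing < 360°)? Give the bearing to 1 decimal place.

final bearing 159.8°

The arc subtends δ = 5423.3/6378.137 = 0.850295 rad at the centre.
With φ₁ = 68.329° = 1.192566 rad and θ = 123.7° = 2.158972 rad:
Destination latitude: φ₂ = arcsin( sin φ₁ cos δ + cos φ₁ sin δ cos θ ) = arcsin(0.459159) = 27.333°.
For the longitude increment, Δλ = atan2( sin θ sin δ cos φ₁, cos δ − sin φ₁ sin φ₂ ) = atan2(0.230869, 0.233056) = 44.730°.
Hence λ₂ = -17.586° + 44.730° = 27.144°.
The forward bearing on arrival equals the back-azimuth from the destination plus 180°.
Back-azimuth from P₂ (27.3°, 27.1°) to P₁ (68.3°, -17.6°), with Δλ' = λ₁ − λ₂ = -44.7°: atan2( sin Δλ' cos φ₁ , cos φ₂ sin φ₁ − sin φ₂ cos φ₁ cos Δλ' ) = 339.8°.
Final bearing = (339.8° + 180°) mod 360° = 159.8°.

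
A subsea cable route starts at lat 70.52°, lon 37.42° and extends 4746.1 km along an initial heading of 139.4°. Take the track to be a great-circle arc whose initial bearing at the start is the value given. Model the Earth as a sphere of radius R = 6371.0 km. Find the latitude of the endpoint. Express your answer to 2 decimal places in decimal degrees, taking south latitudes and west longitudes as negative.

The arc subtends δ = 4746.1/6371 = 0.744954 rad at the centre.
Converting: φ₁ = 1.230806 rad, θ = 2.432989 rad.
Applying the spherical law of cosines for sides, sin φ₂ = sin φ₁ cos δ + cos φ₁ sin δ cos θ = 0.521386, so φ₂ = 31.43°.
Then Δλ = atan2(0.147125, 0.243579) = 0.543366 rad, from sin θ sin δ cos φ₁ over cos δ − sin φ₁ sin φ₂.
λ₂ = λ₁ + Δλ = 68.55°.

latitude 31.43°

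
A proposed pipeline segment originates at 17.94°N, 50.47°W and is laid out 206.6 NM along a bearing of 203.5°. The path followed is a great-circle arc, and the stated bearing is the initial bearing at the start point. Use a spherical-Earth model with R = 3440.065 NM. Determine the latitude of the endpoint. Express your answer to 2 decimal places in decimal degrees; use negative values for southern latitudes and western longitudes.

latitude 14.78°

Central angle δ = d/R = 0.060057 rad.
With φ₁ = 17.94° = 0.313112 rad and θ = 203.5° = 3.551745 rad:
sin φ₂ = sin φ₁ cos δ + cos φ₁ sin δ cos θ = (0.308021)(0.998197) + (0.951380)(0.060021)(-0.917060) = 0.255099
φ₂ = asin(0.255099) = 0.257950 rad = 14.78°.
For the longitude increment, Δλ = atan2( sin θ sin δ cos φ₁, cos δ − sin φ₁ sin φ₂ ) = atan2(-0.022770, 0.919621) = -1.42°.
λ₂ = -50.47° + -1.42° = -51.89°.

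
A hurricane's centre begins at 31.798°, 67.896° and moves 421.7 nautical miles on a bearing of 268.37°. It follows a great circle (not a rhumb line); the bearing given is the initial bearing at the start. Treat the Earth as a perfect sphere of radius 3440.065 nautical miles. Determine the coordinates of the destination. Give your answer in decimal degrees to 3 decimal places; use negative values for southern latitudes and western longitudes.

δ = 421.7/3440.065 = 0.122585 rad (7.0236°).
Start latitude φ₁ = 0.554980 rad; initial bearing θ = 4.683940 rad.
Destination latitude: φ₂ = arcsin( sin φ₁ cos δ + cos φ₁ sin δ cos θ ) = arcsin(0.520016) = 31.333°.
Then Δλ = atan2(-0.103883, 0.718486) = -0.143592 rad, from sin θ sin δ cos φ₁ over cos δ − sin φ₁ sin φ₂.
λ₂ = λ₁ + Δλ = 59.669°.

latitude 31.333°, longitude 59.669°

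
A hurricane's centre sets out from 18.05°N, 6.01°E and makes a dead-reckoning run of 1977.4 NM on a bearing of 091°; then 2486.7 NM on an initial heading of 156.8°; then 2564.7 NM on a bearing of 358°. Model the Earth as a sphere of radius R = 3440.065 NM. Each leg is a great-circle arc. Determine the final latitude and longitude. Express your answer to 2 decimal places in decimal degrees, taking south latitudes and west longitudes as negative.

latitude 19.10°, longitude 55.26°

Apply the spherical direct solution leg by leg, carrying full precision between legs.
Leg 1: from (18.05°, 6.01°), δ = 1977.4/3440.065 = 0.574815 rad, θ = 91° → φ = 14.54°, λ = 40.18°.
Leg 2: from (14.54°, 40.18°), δ = 2486.7/3440.065 = 0.722864 rad, θ = 156.8° → φ = -23.60°, λ = 56.70°.
Leg 3: from (-23.60°, 56.70°), δ = 2564.7/3440.065 = 0.745538 rad, θ = 358° → φ = 19.10°, λ = 55.26°.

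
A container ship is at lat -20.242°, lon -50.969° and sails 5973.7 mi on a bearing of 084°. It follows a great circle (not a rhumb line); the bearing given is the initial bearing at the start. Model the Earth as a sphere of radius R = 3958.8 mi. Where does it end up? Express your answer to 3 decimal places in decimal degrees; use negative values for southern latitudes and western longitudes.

Central angle δ = d/R = 1.508967 rad.
Start latitude φ₁ = -0.353290 rad; initial bearing θ = 1.466077 rad.
sin φ₂ = sin φ₁ cos δ + cos φ₁ sin δ cos θ = (-0.345986)(0.061790) + (0.938240)(0.998089)(0.104528) = 0.076507
φ₂ = asin(0.076507) = 0.076582 rad = 4.388°.
Δλ = atan2( sin θ sin δ cos φ₁ , cos δ − sin φ₁ sin φ₂ ) = atan2(0.931317, 0.088260) = 1.476310 rad = 84.586°.
λ₂ = -50.969° + 84.586° = 33.617°.

latitude 4.388°, longitude 33.617°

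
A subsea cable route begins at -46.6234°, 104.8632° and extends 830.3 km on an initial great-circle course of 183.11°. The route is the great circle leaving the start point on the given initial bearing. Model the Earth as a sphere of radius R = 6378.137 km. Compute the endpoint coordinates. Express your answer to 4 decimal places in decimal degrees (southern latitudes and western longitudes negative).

δ = 830.3/6378.137 = 0.130179 rad (7.4587°).
With φ₁ = -46.6234° = -0.813732 rad and θ = 183.11° = 3.195872 rad:
Applying the spherical law of cosines for sides, sin φ₂ = sin φ₁ cos δ + cos φ₁ sin δ cos θ = -0.809727, so φ₂ = -54.0693°.
For the longitude increment, Δλ = atan2( sin θ sin δ cos φ₁, cos δ − sin φ₁ sin φ₂ ) = atan2(-0.004837, 0.402984) = -0.6877°.
λ₂ = λ₁ + Δλ = 104.1755°.

latitude -54.0693°, longitude 104.1755°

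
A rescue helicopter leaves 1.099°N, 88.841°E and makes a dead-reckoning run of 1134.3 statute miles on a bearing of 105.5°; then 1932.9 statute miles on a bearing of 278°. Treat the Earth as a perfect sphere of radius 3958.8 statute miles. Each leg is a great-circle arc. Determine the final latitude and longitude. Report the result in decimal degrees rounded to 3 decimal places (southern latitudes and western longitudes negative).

latitude 0.844°, longitude 76.989°

Apply the spherical direct solution leg by leg, carrying full precision between legs.
Leg 1: from (1.099°, 88.841°), δ = 1134.3/3958.8 = 0.286526 rad, θ = 105.5° → φ = -3.274°, λ = 104.671°.
Leg 2: from (-3.274°, 104.671°), δ = 1932.9/3958.8 = 0.488254 rad, θ = 278° → φ = 0.844°, λ = 76.989°.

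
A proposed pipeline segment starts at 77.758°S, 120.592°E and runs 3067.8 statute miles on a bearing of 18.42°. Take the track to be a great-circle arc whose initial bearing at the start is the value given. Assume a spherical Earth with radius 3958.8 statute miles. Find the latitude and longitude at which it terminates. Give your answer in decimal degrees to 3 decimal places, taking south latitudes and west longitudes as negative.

δ = 3067.8/3958.8 = 0.774932 rad (44.4003°).
Converting: φ₁ = -1.357133 rad, θ = 0.321490 rad.
Applying the spherical law of cosines for sides, sin φ₂ = sin φ₁ cos δ + cos φ₁ sin δ cos θ = -0.557465, so φ₂ = -33.881°.
For the longitude increment, Δλ = atan2( sin θ sin δ cos φ₁, cos δ − sin φ₁ sin φ₂ ) = atan2(0.046878, 0.169680) = 15.444°.
λ₂ = 120.592° + 15.444° = 136.036°.

latitude -33.881°, longitude 136.036°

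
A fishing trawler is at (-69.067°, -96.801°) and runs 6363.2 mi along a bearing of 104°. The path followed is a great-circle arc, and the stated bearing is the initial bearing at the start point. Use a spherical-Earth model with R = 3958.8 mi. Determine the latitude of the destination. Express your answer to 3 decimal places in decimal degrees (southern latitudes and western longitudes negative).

latitude -2.994°

δ = 6363.2/3958.8 = 1.607356 rad (92.0947°).
With φ₁ = -69.067° = -1.205447 rad and θ = 104° = 1.815142 rad:
Destination latitude: φ₂ = arcsin( sin φ₁ cos δ + cos φ₁ sin δ cos θ ) = arcsin(-0.052236) = -2.994°.
Δλ = atan2( sin θ sin δ cos φ₁ , cos δ − sin φ₁ sin φ₂ ) = atan2(0.346432, -0.085340) = 1.812327 rad = 103.839°.
λ₂ = λ₁ + Δλ = 7.038°.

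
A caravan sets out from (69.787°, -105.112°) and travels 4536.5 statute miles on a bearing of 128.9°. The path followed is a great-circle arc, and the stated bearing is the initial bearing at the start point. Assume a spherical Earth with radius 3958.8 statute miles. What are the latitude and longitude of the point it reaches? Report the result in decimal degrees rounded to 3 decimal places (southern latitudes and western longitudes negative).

Central angle δ = d/R = 1.145928 rad.
Start latitude φ₁ = 1.218013 rad; initial bearing θ = 2.249729 rad.
sin φ₂ = sin φ₁ cos δ + cos φ₁ sin δ cos θ = (0.938415)(0.412201) + (0.345511)(0.911093)(-0.627963) = 0.189137
φ₂ = asin(0.189137) = 0.190283 rad = 10.902°.
For the longitude increment, Δλ = atan2( sin θ sin δ cos φ₁, cos δ − sin φ₁ sin φ₂ ) = atan2(0.244985, 0.234712) = 46.227°.
Hence λ₂ = -105.112° + 46.227° = -58.885°.

latitude 10.902°, longitude -58.885°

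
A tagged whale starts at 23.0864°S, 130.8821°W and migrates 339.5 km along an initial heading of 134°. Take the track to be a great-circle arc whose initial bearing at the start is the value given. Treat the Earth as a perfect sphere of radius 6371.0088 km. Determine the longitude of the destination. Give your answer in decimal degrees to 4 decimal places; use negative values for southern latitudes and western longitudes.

longitude -128.4555°

Angular distance δ = d/R = 339.5 / 6371.0088 = 0.053288 rad.
Converting: φ₁ = -0.402934 rad, θ = 2.338741 rad.
Applying the spherical law of cosines for sides, sin φ₂ = sin φ₁ cos δ + cos φ₁ sin δ cos θ = -0.425599, so φ₂ = -25.1886°.
Δλ = atan2( sin θ sin δ cos φ₁ , cos δ − sin φ₁ sin φ₂ ) = atan2(0.035246, 0.831695) = 0.042353 rad = 2.4266°.
Hence λ₂ = -130.8821° + 2.4266° = -128.4555°.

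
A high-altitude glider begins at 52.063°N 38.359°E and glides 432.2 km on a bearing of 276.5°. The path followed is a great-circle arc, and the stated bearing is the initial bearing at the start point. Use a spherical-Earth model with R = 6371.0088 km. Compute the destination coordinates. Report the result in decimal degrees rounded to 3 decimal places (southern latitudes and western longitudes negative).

Central angle δ = d/R = 0.067839 rad.
Start latitude φ₁ = 0.908671 rad; initial bearing θ = 4.825835 rad.
Destination latitude: φ₂ = arcsin( sin φ₁ cos δ + cos φ₁ sin δ cos θ ) = arcsin(0.791591) = 52.334°.
Δλ = atan2( sin θ sin δ cos φ₁ , cos δ − sin φ₁ sin φ₂ ) = atan2(-0.041407, 0.373382) = -0.110446 rad = -6.328°.
Hence λ₂ = 38.359° + -6.328° = 32.031°.

latitude 52.334°, longitude 32.031°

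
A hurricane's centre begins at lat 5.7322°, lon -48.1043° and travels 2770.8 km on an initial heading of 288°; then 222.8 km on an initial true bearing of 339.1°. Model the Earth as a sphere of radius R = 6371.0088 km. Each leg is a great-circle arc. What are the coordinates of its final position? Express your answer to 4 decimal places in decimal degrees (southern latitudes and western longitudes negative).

Apply the spherical direct solution leg by leg, carrying full precision between legs.
Leg 1: from (5.7322°, -48.1043°), δ = 2770.8/6371.0088 = 0.434908 rad, θ = 288° → φ = 12.7165°, λ = -72.3582°.
Leg 2: from (12.7165°, -72.3582°), δ = 222.8/6371.0088 = 0.034971 rad, θ = 339.1° → φ = 14.5873°, λ = -73.0967°.

latitude 14.5873°, longitude -73.0967°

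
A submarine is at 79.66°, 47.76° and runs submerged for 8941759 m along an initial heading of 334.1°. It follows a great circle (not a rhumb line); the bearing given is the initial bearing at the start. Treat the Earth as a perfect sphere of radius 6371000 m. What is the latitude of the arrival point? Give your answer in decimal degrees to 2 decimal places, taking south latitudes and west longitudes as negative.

latitude 18.85°

δ = 8941759/6371000 = 1.403509 rad (80.4152°).
Start latitude φ₁ = 1.390329 rad; initial bearing θ = 5.831145 rad.
sin φ₂ = sin φ₁ cos δ + cos φ₁ sin δ cos θ = (0.983760)(0.166508) + (0.179489)(0.986040)(0.899558) = 0.323010
φ₂ = asin(0.323010) = 0.328909 rad = 18.85°.
Then Δλ = atan2(-0.077307, -0.151257) = -2.669109 rad, from sin θ sin δ cos φ₁ over cos δ − sin φ₁ sin φ₂.
λ₂ = 47.76° + -152.93° = -105.17°.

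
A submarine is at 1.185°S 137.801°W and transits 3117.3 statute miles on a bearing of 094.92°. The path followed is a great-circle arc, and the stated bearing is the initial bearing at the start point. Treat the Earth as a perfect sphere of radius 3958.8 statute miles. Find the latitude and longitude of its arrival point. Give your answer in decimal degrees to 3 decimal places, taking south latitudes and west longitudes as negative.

The arc subtends δ = 3117.3/3958.8 = 0.787436 rad at the centre.
Start latitude φ₁ = -0.020682 rad; initial bearing θ = 1.656667 rad.
Applying the spherical law of cosines for sides, sin φ₂ = sin φ₁ cos δ + cos φ₁ sin δ cos θ = -0.075349, so φ₂ = -4.321°.
Then Δλ = atan2(0.705784, 0.704106) = 0.786588 rad, from sin θ sin δ cos φ₁ over cos δ − sin φ₁ sin φ₂.
λ₂ = λ₁ + Δλ = -92.733°.

latitude -4.321°, longitude -92.733°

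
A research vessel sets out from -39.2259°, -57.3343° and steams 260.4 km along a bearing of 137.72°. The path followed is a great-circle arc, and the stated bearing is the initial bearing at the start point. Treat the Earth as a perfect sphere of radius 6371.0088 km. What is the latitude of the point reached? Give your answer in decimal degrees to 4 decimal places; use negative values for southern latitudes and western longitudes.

latitude -40.9402°

Angular distance δ = d/R = 260.4 / 6371.0088 = 0.040873 rad.
With φ₁ = -39.2259° = -0.684621 rad and θ = 137.72° = 2.403667 rad:
sin φ₂ = sin φ₁ cos δ + cos φ₁ sin δ cos θ = (-0.632380)(0.999165) + (0.774659)(0.040861)(-0.739866) = -0.655271
φ₂ = asin(-0.655271) = -0.714541 rad = -40.9402°.
Δλ = atan2( sin θ sin δ cos φ₁ , cos δ − sin φ₁ sin φ₂ ) = atan2(0.021295, 0.584785) = 0.036399 rad = 2.0855°.
λ₂ = λ₁ + Δλ = -55.2488°.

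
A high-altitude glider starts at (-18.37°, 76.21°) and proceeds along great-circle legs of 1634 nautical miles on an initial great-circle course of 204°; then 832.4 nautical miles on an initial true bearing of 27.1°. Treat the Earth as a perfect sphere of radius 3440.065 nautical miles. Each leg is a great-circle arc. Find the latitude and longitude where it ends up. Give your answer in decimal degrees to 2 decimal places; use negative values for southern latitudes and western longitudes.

Apply the spherical direct solution leg by leg, carrying full precision between legs.
Leg 1: from (-18.37°, 76.21°), δ = 1634/3440.065 = 0.474991 rad, θ = 204° → φ = -42.59°, λ = 61.57°.
Leg 2: from (-42.59°, 61.57°), δ = 832.4/3440.065 = 0.241972 rad, θ = 27.1° → φ = -30.00°, λ = 68.82°.

latitude -30.00°, longitude 68.82°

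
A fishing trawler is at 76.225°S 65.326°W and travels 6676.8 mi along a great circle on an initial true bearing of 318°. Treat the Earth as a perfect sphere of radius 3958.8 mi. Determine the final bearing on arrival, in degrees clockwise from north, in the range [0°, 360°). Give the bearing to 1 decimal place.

final bearing 350.4°

δ = 6676.8/3958.8 = 1.686572 rad (96.6334°).
Start latitude φ₁ = -1.330377 rad; initial bearing θ = 5.550147 rad.
sin φ₂ = sin φ₁ cos δ + cos φ₁ sin δ cos θ = (-0.971238)(-0.115517) + (0.238110)(0.993306)(0.743145) = 0.287960
φ₂ = asin(0.287960) = 0.292096 rad = 16.736°.
Δλ = atan2( sin θ sin δ cos φ₁ , cos δ − sin φ₁ sin φ₂ ) = atan2(-0.158260, 0.164161) = -0.767099 rad = -43.952°.
λ₂ = -65.326° + -43.952° = -109.278°.
The forward bearing on arrival equals the back-azimuth from the destination plus 180°.
Back-azimuth from P₂ (16.7°, -109.3°) to P₁ (-76.2°, -65.3°), with Δλ' = λ₁ − λ₂ = 44.0°: atan2( sin Δλ' cos φ₁ , cos φ₂ sin φ₁ − sin φ₂ cos φ₁ cos Δλ' ) = 170.4°.
Final bearing = (170.4° + 180°) mod 360° = 350.4°.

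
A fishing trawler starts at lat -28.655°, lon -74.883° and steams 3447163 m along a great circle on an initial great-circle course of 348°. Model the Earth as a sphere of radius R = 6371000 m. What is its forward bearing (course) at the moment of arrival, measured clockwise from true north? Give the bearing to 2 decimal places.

final bearing 349.48°

Angular distance δ = d/R = 3447163 / 6371000 = 0.541071 rad.
Start latitude φ₁ = -0.500124 rad; initial bearing θ = 6.073746 rad.
Applying the spherical law of cosines for sides, sin φ₂ = sin φ₁ cos δ + cos φ₁ sin δ cos θ = 0.031059, so φ₂ = 1.780°.
Δλ = atan2( sin θ sin δ cos φ₁ , cos δ − sin φ₁ sin φ₂ ) = atan2(-0.093970, 0.872051) = -0.107344 rad = -6.150°.
λ₂ = -74.883° + -6.150° = -81.033°.
The forward bearing on arrival equals the back-azimuth from the destination plus 180°.
Back-azimuth from P₂ (1.78°, -81.03°) to P₁ (-28.66°, -74.88°), with Δλ' = λ₁ − λ₂ = 6.15°: atan2( sin Δλ' cos φ₁ , cos φ₂ sin φ₁ − sin φ₂ cos φ₁ cos Δλ' ) = 169.48°.
Final bearing = (169.48° + 180°) mod 360° = 349.48°.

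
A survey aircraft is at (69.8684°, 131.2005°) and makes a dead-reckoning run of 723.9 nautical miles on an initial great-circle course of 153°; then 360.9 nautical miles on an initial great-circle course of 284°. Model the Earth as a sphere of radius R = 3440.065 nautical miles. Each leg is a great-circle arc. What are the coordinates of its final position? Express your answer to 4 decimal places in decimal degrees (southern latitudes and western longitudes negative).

Apply the spherical direct solution leg by leg, carrying full precision between legs.
Leg 1: from (69.8684°, 131.2005°), δ = 723.9/3440.065 = 0.210432 rad, θ = 153° → φ = 58.6644°, λ = 141.7071°.
Leg 2: from (58.6644°, 141.7071°), δ = 360.9/3440.065 = 0.104911 rad, θ = 284° → φ = 59.6115°, λ = 130.1198°.

latitude 59.6115°, longitude 130.1198°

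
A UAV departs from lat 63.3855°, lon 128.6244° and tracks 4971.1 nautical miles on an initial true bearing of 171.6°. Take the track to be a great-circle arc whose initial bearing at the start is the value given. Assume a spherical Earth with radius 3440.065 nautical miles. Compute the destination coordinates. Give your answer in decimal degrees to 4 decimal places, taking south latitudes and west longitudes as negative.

δ = 4971.1/3440.065 = 1.445060 rad (82.7958°).
With φ₁ = 63.3855° = 1.106286 rad and θ = 171.6° = 2.994985 rad:
Destination latitude: φ₂ = arcsin( sin φ₁ cos δ + cos φ₁ sin δ cos θ ) = arcsin(-0.327563) = -19.1209°.
For the longitude increment, Δλ = atan2( sin θ sin δ cos φ₁, cos δ − sin φ₁ sin φ₂ ) = atan2(0.064926, 0.418260) = 8.8236°.
Hence λ₂ = 128.6244° + 8.8236° = 137.4480°.

latitude -19.1209°, longitude 137.4480°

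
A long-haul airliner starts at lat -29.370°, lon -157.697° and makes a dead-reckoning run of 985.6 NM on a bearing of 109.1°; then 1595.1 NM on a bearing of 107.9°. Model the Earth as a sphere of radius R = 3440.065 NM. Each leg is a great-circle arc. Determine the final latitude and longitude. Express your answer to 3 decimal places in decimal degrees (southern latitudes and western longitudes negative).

Apply the spherical direct solution leg by leg, carrying full precision between legs.
Leg 1: from (-29.370°, -157.697°), δ = 985.6/3440.065 = 0.286506 rad, θ = 109.1° → φ = -33.439°, λ = -139.033°.
Leg 2: from (-33.439°, -139.033°), δ = 1595.1/3440.065 = 0.463683 rad, θ = 107.9° → φ = -37.414°, λ = -106.633°.

latitude -37.414°, longitude -106.633°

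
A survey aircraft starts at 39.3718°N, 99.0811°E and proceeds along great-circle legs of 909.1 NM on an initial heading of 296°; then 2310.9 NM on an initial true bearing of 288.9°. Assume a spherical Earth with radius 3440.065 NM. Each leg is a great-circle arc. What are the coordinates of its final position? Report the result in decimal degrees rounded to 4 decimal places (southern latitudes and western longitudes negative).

Apply the spherical direct solution leg by leg, carrying full precision between legs.
Leg 1: from (39.3718°, 99.0811°), δ = 909.1/3440.065 = 0.264268 rad, θ = 296° → φ = 44.4948°, λ = 79.8656°.
Leg 2: from (44.4948°, 79.8656°), δ = 2310.9/3440.065 = 0.671761 rad, θ = 288.9° → φ = 43.8181°, λ = 25.1748°.

latitude 43.8181°, longitude 25.1748°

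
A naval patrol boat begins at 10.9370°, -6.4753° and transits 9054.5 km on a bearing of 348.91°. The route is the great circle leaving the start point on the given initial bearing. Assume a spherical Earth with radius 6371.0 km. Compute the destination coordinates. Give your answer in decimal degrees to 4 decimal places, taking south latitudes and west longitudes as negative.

latitude 78.8184°, longitude -107.7099°

Central angle δ = d/R = 1.421205 rad.
Converting: φ₁ = 0.190887 rad, θ = 6.089628 rad.
Destination latitude: φ₂ = arcsin( sin φ₁ cos δ + cos φ₁ sin δ cos θ ) = arcsin(0.981018) = 78.8184°.
Δλ = atan2( sin θ sin δ cos φ₁ , cos δ − sin φ₁ sin φ₂ ) = atan2(-0.186748, -0.037094) = -1.766878 rad = -101.2346°.
λ₂ = -6.4753° + -101.2346° = -107.7099°.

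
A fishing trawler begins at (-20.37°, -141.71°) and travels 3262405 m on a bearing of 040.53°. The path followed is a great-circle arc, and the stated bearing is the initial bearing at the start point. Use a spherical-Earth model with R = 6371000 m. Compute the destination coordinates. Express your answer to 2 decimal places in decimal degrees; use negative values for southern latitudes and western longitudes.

latitude 2.62°, longitude -123.12°

The arc subtends δ = 3262405/6371000 = 0.512071 rad at the centre.
Start latitude φ₁ = -0.355524 rad; initial bearing θ = 0.707382 rad.
Applying the spherical law of cosines for sides, sin φ₂ = sin φ₁ cos δ + cos φ₁ sin δ cos θ = 0.045697, so φ₂ = 2.62°.
Then Δλ = atan2(0.298502, 0.887638) = 0.324407 rad, from sin θ sin δ cos φ₁ over cos δ − sin φ₁ sin φ₂.
Hence λ₂ = -141.71° + 18.59° = -123.12°.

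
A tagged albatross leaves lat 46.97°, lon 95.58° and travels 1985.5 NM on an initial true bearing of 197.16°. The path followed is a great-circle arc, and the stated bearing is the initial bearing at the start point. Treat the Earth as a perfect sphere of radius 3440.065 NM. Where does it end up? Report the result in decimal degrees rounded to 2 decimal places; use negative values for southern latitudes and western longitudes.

The arc subtends δ = 1985.5/3440.065 = 0.577169 rad at the centre.
With φ₁ = 46.97° = 0.819781 rad and θ = 197.16° = 3.441091 rad:
Applying the spherical law of cosines for sides, sin φ₂ = sin φ₁ cos δ + cos φ₁ sin δ cos θ = 0.256814, so φ₂ = 14.88°.
Then Δλ = atan2(-0.109857, 0.650281) = -0.167357 rad, from sin θ sin δ cos φ₁ over cos δ − sin φ₁ sin φ₂.
Hence λ₂ = 95.58° + -9.59° = 85.99°.

latitude 14.88°, longitude 85.99°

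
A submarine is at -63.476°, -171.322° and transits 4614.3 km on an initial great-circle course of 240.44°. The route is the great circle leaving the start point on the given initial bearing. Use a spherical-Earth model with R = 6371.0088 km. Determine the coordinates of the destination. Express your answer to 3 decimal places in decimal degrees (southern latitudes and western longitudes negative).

δ = 4614.3/6371.0088 = 0.724265 rad (41.4973°).
With φ₁ = -63.476° = -1.107865 rad and θ = 240.44° = 4.196470 rad:
Destination latitude: φ₂ = arcsin( sin φ₁ cos δ + cos φ₁ sin δ cos θ ) = arcsin(-0.816128) = -54.699°.
For the longitude increment, Δλ = atan2( sin θ sin δ cos φ₁, cos δ − sin φ₁ sin φ₂ ) = atan2(-0.257379, 0.018758) = -85.832°.
λ₂ = -171.322° + -85.832° = -257.154°, normalized to (−180°, 180°] → 102.846°.

latitude -54.699°, longitude 102.846°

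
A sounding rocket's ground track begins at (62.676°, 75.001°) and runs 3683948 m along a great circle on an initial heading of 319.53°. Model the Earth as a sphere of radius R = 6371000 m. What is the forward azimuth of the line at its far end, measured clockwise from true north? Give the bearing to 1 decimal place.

final bearing 237.0°

δ = 3683948/6371000 = 0.578237 rad (33.1305°).
With φ₁ = 62.676° = 1.093903 rad and θ = 319.53° = 5.576851 rad:
sin φ₂ = sin φ₁ cos δ + cos φ₁ sin δ cos θ = (0.888425)(0.837428) + (0.459022)(0.546548)(0.760746) = 0.934846
φ₂ = asin(0.934846) = 1.207824 rad = 69.203°.
Then Δλ = atan2(-0.162832, 0.006887) = -1.528525 rad, from sin θ sin δ cos φ₁ over cos δ − sin φ₁ sin φ₂.
Hence λ₂ = 75.001° + -87.578° = -12.577°.
The forward bearing on arrival equals the back-azimuth from the destination plus 180°.
Back-azimuth from P₂ (69.2°, -12.6°) to P₁ (62.7°, 75.0°), with Δλ' = λ₁ − λ₂ = 87.6°: atan2( sin Δλ' cos φ₁ , cos φ₂ sin φ₁ − sin φ₂ cos φ₁ cos Δλ' ) = 57.0°.
Final bearing = (57.0° + 180°) mod 360° = 237.0°.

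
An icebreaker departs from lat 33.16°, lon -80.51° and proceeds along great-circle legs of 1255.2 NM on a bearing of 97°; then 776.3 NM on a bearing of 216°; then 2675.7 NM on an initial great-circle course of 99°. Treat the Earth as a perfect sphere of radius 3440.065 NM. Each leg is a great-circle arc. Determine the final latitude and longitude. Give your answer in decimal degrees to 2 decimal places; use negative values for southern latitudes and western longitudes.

Apply the spherical direct solution leg by leg, carrying full precision between legs.
Leg 1: from (33.16°, -80.51°), δ = 1255.2/3440.065 = 0.364877 rad, θ = 97° → φ = 28.33°, λ = -56.78°.
Leg 2: from (28.33°, -56.78°), δ = 776.3/3440.065 = 0.225664 rad, θ = 216° → φ = 17.65°, λ = -64.72°.
Leg 3: from (17.65°, -64.72°), δ = 2675.7/3440.065 = 0.777805 rad, θ = 99° → φ = 6.40°, λ = -20.50°.

latitude 6.40°, longitude -20.50°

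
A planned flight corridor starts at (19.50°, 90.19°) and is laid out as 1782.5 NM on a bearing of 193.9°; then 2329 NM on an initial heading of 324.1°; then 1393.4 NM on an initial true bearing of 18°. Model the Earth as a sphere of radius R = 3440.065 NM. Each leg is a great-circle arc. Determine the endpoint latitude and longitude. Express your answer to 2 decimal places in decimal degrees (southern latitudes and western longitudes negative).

Apply the spherical direct solution leg by leg, carrying full precision between legs.
Leg 1: from (19.50°, 90.19°), δ = 1782.5/3440.065 = 0.518159 rad, θ = 193.9° → φ = -9.39°, λ = 83.26°.
Leg 2: from (-9.39°, 83.26°), δ = 2329/3440.065 = 0.677022 rad, θ = 324.1° → φ = 21.93°, λ = 59.94°.
Leg 3: from (21.93°, 59.94°), δ = 1393.4/3440.065 = 0.405050 rad, θ = 18° → φ = 43.70°, λ = 69.63°.

latitude 43.70°, longitude 69.63°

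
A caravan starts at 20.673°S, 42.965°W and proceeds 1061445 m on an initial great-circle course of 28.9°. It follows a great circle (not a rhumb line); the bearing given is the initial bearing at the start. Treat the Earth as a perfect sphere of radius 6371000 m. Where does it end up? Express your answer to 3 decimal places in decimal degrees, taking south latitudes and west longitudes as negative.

latitude -12.258°, longitude -38.261°

δ = 1061445/6371000 = 0.166606 rad (9.5458°).
Converting: φ₁ = -0.360812 rad, θ = 0.504400 rad.
sin φ₂ = sin φ₁ cos δ + cos φ₁ sin δ cos θ = (-0.353034)(0.986153) + (0.935610)(0.165836)(0.875465) = -0.212310
φ₂ = asin(-0.212310) = -0.213939 rad = -12.258°.
Then Δλ = atan2(0.074985, 0.911201) = 0.082108 rad, from sin θ sin δ cos φ₁ over cos δ − sin φ₁ sin φ₂.
λ₂ = λ₁ + Δλ = -38.261°.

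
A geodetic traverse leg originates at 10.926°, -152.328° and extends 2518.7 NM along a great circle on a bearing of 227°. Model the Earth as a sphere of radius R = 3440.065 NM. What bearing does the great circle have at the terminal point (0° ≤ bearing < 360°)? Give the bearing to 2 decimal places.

The arc subtends δ = 2518.7/3440.065 = 0.732166 rad at the centre.
Converting: φ₁ = 0.190695 rad, θ = 3.961897 rad.
sin φ₂ = sin φ₁ cos δ + cos φ₁ sin δ cos θ = (0.189541)(0.743728) + (0.981873)(0.668482)(-0.681998) = -0.306673
φ₂ = asin(-0.306673) = -0.311695 rad = -17.859°.
Δλ = atan2( sin θ sin δ cos φ₁ , cos δ − sin φ₁ sin φ₂ ) = atan2(-0.480035, 0.801855) = -0.539430 rad = -30.907°.
λ₂ = -152.328° + -30.907° = -183.235°, normalized to (−180°, 180°] → 176.765°.
The forward bearing on arrival equals the back-azimuth from the destination plus 180°.
Back-azimuth from P₂ (-17.86°, 176.76°) to P₁ (10.93°, -152.33°), with Δλ' = λ₁ − λ₂ = -329.09°: atan2( sin Δλ' cos φ₁ , cos φ₂ sin φ₁ − sin φ₂ cos φ₁ cos Δλ' ) = 48.98°.
Final bearing = (48.98° + 180°) mod 360° = 228.98°.

final bearing 228.98°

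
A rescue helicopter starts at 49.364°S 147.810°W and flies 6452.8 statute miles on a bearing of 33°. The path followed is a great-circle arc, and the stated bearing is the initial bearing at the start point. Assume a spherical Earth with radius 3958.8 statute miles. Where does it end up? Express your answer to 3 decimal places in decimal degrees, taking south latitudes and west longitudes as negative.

δ = 6452.8/3958.8 = 1.629989 rad (93.3915°).
Start latitude φ₁ = -0.861564 rad; initial bearing θ = 0.575959 rad.
Destination latitude: φ₂ = arcsin( sin φ₁ cos δ + cos φ₁ sin δ cos θ ) = arcsin(0.590121) = 36.166°.
Then Δλ = atan2(0.354076, 0.388663) = 0.738865 rad, from sin θ sin δ cos φ₁ over cos δ − sin φ₁ sin φ₂.
Hence λ₂ = -147.810° + 42.334° = -105.476°.

latitude 36.166°, longitude -105.476°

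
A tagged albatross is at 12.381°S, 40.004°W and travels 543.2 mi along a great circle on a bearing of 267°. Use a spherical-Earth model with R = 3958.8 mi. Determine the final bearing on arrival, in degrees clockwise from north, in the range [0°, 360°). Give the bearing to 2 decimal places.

final bearing 268.75°

δ = 543.2/3958.8 = 0.137213 rad (7.8617°).
Converting: φ₁ = -0.216089 rad, θ = 4.660029 rad.
Destination latitude: φ₂ = arcsin( sin φ₁ cos δ + cos φ₁ sin δ cos θ ) = arcsin(-0.219388) = -12.673°.
For the longitude increment, Δλ = atan2( sin θ sin δ cos φ₁, cos δ − sin φ₁ sin φ₂ ) = atan2(-0.133419, 0.943562) = -8.048°.
λ₂ = λ₁ + Δλ = -48.052°.
The forward bearing on arrival equals the back-azimuth from the destination plus 180°.
Back-azimuth from P₂ (-12.67°, -48.05°) to P₁ (-12.38°, -40.00°), with Δλ' = λ₁ − λ₂ = 8.05°: atan2( sin Δλ' cos φ₁ , cos φ₂ sin φ₁ − sin φ₂ cos φ₁ cos Δλ' ) = 88.75°.
Final bearing = (88.75° + 180°) mod 360° = 268.75°.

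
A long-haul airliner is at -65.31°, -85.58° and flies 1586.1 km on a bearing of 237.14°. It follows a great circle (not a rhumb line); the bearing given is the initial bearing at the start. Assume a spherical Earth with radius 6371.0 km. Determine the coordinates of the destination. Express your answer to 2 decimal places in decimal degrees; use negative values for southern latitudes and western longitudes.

The arc subtends δ = 1586.1/6371 = 0.248956 rad at the centre.
With φ₁ = -65.31° = -1.139875 rad and θ = 237.14° = 4.138874 rad:
Destination latitude: φ₂ = arcsin( sin φ₁ cos δ + cos φ₁ sin δ cos θ ) = arcsin(-0.936413) = -69.46°.
Δλ = atan2( sin θ sin δ cos φ₁ , cos δ − sin φ₁ sin φ₂ ) = atan2(-0.086453, 0.118363) = -0.630842 rad = -36.14°.
λ₂ = -85.58° + -36.14° = -121.72°.

latitude -69.46°, longitude -121.72°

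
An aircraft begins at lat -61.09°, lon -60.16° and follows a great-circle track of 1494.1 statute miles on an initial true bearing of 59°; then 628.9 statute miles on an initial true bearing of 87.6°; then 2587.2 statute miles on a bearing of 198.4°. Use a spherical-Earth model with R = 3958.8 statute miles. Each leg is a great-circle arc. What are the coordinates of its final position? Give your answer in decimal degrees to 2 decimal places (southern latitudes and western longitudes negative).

latitude -75.84°, longitude -71.72°

Apply the spherical direct solution leg by leg, carrying full precision between legs.
Leg 1: from (-61.09°, -60.16°), δ = 1494.1/3958.8 = 0.377412 rad, θ = 59° → φ = -46.22°, λ = -32.99°.
Leg 2: from (-46.22°, -32.99°), δ = 628.9/3958.8 = 0.158861 rad, θ = 87.6° → φ = -45.10°, λ = -20.06°.
Leg 3: from (-45.10°, -20.06°), δ = 2587.2/3958.8 = 0.653531 rad, θ = 198.4° → φ = -75.84°, λ = -71.72°.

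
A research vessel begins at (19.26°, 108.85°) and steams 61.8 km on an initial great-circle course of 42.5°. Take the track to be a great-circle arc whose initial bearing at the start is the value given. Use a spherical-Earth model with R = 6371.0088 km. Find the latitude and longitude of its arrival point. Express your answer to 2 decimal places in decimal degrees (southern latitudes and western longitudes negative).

δ = 61.8/6371.0088 = 0.009700 rad (0.5558°).
Start latitude φ₁ = 0.336150 rad; initial bearing θ = 0.741765 rad.
Destination latitude: φ₂ = arcsin( sin φ₁ cos δ + cos φ₁ sin δ cos θ ) = arcsin(0.336591) = 19.67°.
Δλ = atan2( sin θ sin δ cos φ₁ , cos δ − sin φ₁ sin φ₂ ) = atan2(0.006186, 0.888927) = 0.006959 rad = 0.40°.
λ₂ = 108.85° + 0.40° = 109.25°.

latitude 19.67°, longitude 109.25°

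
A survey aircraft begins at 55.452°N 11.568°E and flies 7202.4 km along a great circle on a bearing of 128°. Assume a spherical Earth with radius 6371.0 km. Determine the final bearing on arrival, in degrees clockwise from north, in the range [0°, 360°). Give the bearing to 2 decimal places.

final bearing 153.44°

Angular distance δ = d/R = 7202.4 / 6371 = 1.130498 rad.
Start latitude φ₁ = 0.967820 rad; initial bearing θ = 2.234021 rad.
Applying the spherical law of cosines for sides, sin φ₂ = sin φ₁ cos δ + cos φ₁ sin δ cos θ = 0.035208, so φ₂ = 2.018°.
Δλ = atan2( sin θ sin δ cos φ₁ , cos δ − sin φ₁ sin φ₂ ) = atan2(0.404257, 0.397210) = 0.794190 rad = 45.504°.
Hence λ₂ = 11.568° + 45.504° = 57.072°.
The forward bearing on arrival equals the back-azimuth from the destination plus 180°.
Back-azimuth from P₂ (2.02°, 57.07°) to P₁ (55.45°, 11.57°), with Δλ' = λ₁ − λ₂ = -45.50°: atan2( sin Δλ' cos φ₁ , cos φ₂ sin φ₁ − sin φ₂ cos φ₁ cos Δλ' ) = 333.44°.
Final bearing = (333.44° + 180°) mod 360° = 153.44°.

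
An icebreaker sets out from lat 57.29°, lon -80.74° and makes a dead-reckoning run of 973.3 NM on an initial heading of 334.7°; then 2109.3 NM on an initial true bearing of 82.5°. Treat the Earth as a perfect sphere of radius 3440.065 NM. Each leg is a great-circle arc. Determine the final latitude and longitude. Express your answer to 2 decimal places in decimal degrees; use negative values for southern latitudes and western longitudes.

latitude 52.85°, longitude -31.15°

Apply the spherical direct solution leg by leg, carrying full precision between legs.
Leg 1: from (57.29°, -80.74°), δ = 973.3/3440.065 = 0.282931 rad, θ = 334.7° → φ = 70.80°, λ = -102.01°.
Leg 2: from (70.80°, -102.01°), δ = 2109.3/3440.065 = 0.613157 rad, θ = 82.5° → φ = 52.85°, λ = -31.15°.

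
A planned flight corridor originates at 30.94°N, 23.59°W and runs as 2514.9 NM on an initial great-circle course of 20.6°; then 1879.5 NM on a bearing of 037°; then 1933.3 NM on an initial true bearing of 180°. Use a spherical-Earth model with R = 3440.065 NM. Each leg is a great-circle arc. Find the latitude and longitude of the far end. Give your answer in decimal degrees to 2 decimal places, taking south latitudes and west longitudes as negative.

latitude 39.39°, longitude 110.94°

Apply the spherical direct solution leg by leg, carrying full precision between legs.
Leg 1: from (30.94°, -23.59°), δ = 2514.9/3440.065 = 0.731062 rad, θ = 20.6° → φ = 66.75°, λ = 12.93°.
Leg 2: from (66.75°, 12.93°), δ = 1879.5/3440.065 = 0.546356 rad, θ = 37° → φ = 71.59°, λ = 110.94°.
Leg 3: from (71.59°, 110.94°), δ = 1933.3/3440.065 = 0.561995 rad, θ = 180° → φ = 39.39°, λ = 110.94°.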